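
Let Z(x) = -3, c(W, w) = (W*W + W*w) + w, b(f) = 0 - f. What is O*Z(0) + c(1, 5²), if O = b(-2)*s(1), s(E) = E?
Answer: 45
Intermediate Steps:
b(f) = -f
c(W, w) = w + W² + W*w (c(W, w) = (W² + W*w) + w = w + W² + W*w)
O = 2 (O = -1*(-2)*1 = 2*1 = 2)
O*Z(0) + c(1, 5²) = 2*(-3) + (5² + 1² + 1*5²) = -6 + (25 + 1 + 1*25) = -6 + (25 + 1 + 25) = -6 + 51 = 45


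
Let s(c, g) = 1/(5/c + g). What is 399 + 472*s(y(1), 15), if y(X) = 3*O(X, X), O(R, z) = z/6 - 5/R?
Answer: 183263/425 ≈ 431.21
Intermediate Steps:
O(R, z) = -5/R + z/6 (O(R, z) = z*(⅙) - 5/R = z/6 - 5/R = -5/R + z/6)
y(X) = X/2 - 15/X (y(X) = 3*(-5/X + X/6) = X/2 - 15/X)
s(c, g) = 1/(g + 5/c)
399 + 472*s(y(1), 15) = 399 + 472*(((½)*1 - 15/1)/(5 + ((½)*1 - 15/1)*15)) = 399 + 472*((½ - 15*1)/(5 + (½ - 15*1)*15)) = 399 + 472*((½ - 15)/(5 + (½ - 15)*15)) = 399 + 472*(-29/(2*(5 - 29/2*15))) = 399 + 472*(-29/(2*(5 - 435/2))) = 399 + 472*(-29/(2*(-425/2))) = 399 + 472*(-29/2*(-2/425)) = 399 + 472*(29/425) = 399 + 13688/425 = 183263/425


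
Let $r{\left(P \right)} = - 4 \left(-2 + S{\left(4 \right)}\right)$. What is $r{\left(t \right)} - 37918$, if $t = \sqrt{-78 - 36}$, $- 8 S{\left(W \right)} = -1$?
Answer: $- \frac{75821}{2} \approx -37911.0$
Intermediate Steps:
$S{\left(W \right)} = \frac{1}{8}$ ($S{\left(W \right)} = \left(- \frac{1}{8}\right) \left(-1\right) = \frac{1}{8}$)
$t = i \sqrt{114}$ ($t = \sqrt{-114} = i \sqrt{114} \approx 10.677 i$)
$r{\left(P \right)} = \frac{15}{2}$ ($r{\left(P \right)} = - 4 \left(-2 + \frac{1}{8}\right) = \left(-4\right) \left(- \frac{15}{8}\right) = \frac{15}{2}$)
$r{\left(t \right)} - 37918 = \frac{15}{2} - 37918 = - \frac{75821}{2}$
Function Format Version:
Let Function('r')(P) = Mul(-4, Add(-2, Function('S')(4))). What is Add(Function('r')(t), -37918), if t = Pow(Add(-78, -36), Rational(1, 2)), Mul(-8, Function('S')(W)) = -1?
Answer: Rational(-75821, 2) ≈ -37911.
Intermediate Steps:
Function('S')(W) = Rational(1, 8) (Function('S')(W) = Mul(Rational(-1, 8), -1) = Rational(1, 8))
t = Mul(I, Pow(114, Rational(1, 2))) (t = Pow(-114, Rational(1, 2)) = Mul(I, Pow(114, Rational(1, 2))) ≈ Mul(10.677, I))
Function('r')(P) = Rational(15, 2) (Function('r')(P) = Mul(-4, Add(-2, Rational(1, 8))) = Mul(-4, Rational(-15, 8)) = Rational(15, 2))
Add(Function('r')(t), -37918) = Add(Rational(15, 2), -37918) = Rational(-75821, 2)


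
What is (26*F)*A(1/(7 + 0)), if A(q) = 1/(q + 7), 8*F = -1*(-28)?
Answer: 637/50 ≈ 12.740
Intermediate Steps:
F = 7/2 (F = (-1*(-28))/8 = (⅛)*28 = 7/2 ≈ 3.5000)
A(q) = 1/(7 + q)
(26*F)*A(1/(7 + 0)) = (26*(7/2))/(7 + 1/(7 + 0)) = 91/(7 + 1/7) = 91/(7 + ⅐) = 91/(50/7) = 91*(7/50) = 637/50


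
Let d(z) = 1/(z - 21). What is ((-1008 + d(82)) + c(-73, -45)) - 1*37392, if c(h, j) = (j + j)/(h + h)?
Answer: -170992382/4453 ≈ -38399.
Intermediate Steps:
d(z) = 1/(-21 + z)
c(h, j) = j/h (c(h, j) = (2*j)/((2*h)) = (2*j)*(1/(2*h)) = j/h)
((-1008 + d(82)) + c(-73, -45)) - 1*37392 = ((-1008 + 1/(-21 + 82)) - 45/(-73)) - 1*37392 = ((-1008 + 1/61) - 45*(-1/73)) - 37392 = ((-1008 + 1/61) + 45/73) - 37392 = (-61487/61 + 45/73) - 37392 = -4485806/4453 - 37392 = -170992382/4453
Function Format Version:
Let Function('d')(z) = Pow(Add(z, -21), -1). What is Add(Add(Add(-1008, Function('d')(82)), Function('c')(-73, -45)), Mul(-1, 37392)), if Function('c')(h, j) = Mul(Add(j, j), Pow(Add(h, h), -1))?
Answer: Rational(-170992382, 4453) ≈ -38399.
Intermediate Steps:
Function('d')(z) = Pow(Add(-21, z), -1)
Function('c')(h, j) = Mul(j, Pow(h, -1)) (Function('c')(h, j) = Mul(Mul(2, j), Pow(Mul(2, h), -1)) = Mul(Mul(2, j), Mul(Rational(1, 2), Pow(h, -1))) = Mul(j, Pow(h, -1)))
Add(Add(Add(-1008, Function('d')(82)), Function('c')(-73, -45)), Mul(-1, 37392)) = Add(Add(Add(-1008, Pow(Add(-21, 82), -1)), Mul(-45, Pow(-73, -1))), Mul(-1, 37392)) = Add(Add(Add(-1008, Pow(61, -1)), Mul(-45, Rational(-1, 73))), -37392) = Add(Add(Add(-1008, Rational(1, 61)), Rational(45, 73)), -37392) = Add(Add(Rational(-61487, 61), Rational(45, 73)), -37392) = Add(Rational(-4485806, 4453), -37392) = Rational(-170992382, 4453)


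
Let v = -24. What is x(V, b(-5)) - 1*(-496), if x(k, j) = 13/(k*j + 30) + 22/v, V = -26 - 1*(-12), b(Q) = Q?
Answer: 37141/75 ≈ 495.21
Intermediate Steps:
V = -14 (V = -26 + 12 = -14)
x(k, j) = -11/12 + 13/(30 + j*k) (x(k, j) = 13/(k*j + 30) + 22/(-24) = 13/(j*k + 30) + 22*(-1/24) = 13/(30 + j*k) - 11/12 = -11/12 + 13/(30 + j*k))
x(V, b(-5)) - 1*(-496) = (-174 - 11*(-5)*(-14))/(12*(30 - 5*(-14))) - 1*(-496) = (-174 - 770)/(12*(30 + 70)) + 496 = (1/12)*(-944)/100 + 496 = (1/12)*(1/100)*(-944) + 496 = -59/75 + 496 = 37141/75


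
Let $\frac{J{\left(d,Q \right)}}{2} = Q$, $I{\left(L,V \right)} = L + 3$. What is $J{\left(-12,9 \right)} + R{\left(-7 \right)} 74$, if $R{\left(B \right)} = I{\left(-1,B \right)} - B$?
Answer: $684$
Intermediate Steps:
$I{\left(L,V \right)} = 3 + L$
$J{\left(d,Q \right)} = 2 Q$
$R{\left(B \right)} = 2 - B$ ($R{\left(B \right)} = \left(3 - 1\right) - B = 2 - B$)
$J{\left(-12,9 \right)} + R{\left(-7 \right)} 74 = 2 \cdot 9 + \left(2 - -7\right) 74 = 18 + \left(2 + 7\right) 74 = 18 + 9 \cdot 74 = 18 + 666 = 684$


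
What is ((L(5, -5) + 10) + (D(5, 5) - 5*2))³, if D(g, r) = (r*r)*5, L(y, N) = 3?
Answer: 2097152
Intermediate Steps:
D(g, r) = 5*r² (D(g, r) = r²*5 = 5*r²)
((L(5, -5) + 10) + (D(5, 5) - 5*2))³ = ((3 + 10) + (5*5² - 5*2))³ = (13 + (5*25 - 10))³ = (13 + (125 - 10))³ = (13 + 115)³ = 128³ = 2097152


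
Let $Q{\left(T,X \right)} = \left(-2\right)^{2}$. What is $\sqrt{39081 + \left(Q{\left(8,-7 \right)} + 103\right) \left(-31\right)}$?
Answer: $2 \sqrt{8941} \approx 189.11$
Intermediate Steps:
$Q{\left(T,X \right)} = 4$
$\sqrt{39081 + \left(Q{\left(8,-7 \right)} + 103\right) \left(-31\right)} = \sqrt{39081 + \left(4 + 103\right) \left(-31\right)} = \sqrt{39081 + 107 \left(-31\right)} = \sqrt{39081 - 3317} = \sqrt{35764} = 2 \sqrt{8941}$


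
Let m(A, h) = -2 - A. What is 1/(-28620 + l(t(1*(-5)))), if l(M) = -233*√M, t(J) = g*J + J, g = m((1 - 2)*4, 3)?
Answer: I/(-28620*I + 233*√15) ≈ -3.4906e-5 + 1.1006e-6*I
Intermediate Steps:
g = 2 (g = -2 - (1 - 2)*4 = -2 - (-1)*4 = -2 - 1*(-4) = -2 + 4 = 2)
t(J) = 3*J (t(J) = 2*J + J = 3*J)
1/(-28620 + l(t(1*(-5)))) = 1/(-28620 - 233*√3*(I*√5)) = 1/(-28620 - 233*I*√15)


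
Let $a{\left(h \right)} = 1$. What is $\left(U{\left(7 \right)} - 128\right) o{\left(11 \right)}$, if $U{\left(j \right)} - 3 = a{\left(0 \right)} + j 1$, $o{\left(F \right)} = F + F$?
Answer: $-2574$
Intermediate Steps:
$o{\left(F \right)} = 2 F$
$U{\left(j \right)} = 4 + j$ ($U{\left(j \right)} = 3 + \left(1 + j 1\right) = 3 + \left(1 + j\right) = 4 + j$)
$\left(U{\left(7 \right)} - 128\right) o{\left(11 \right)} = \left(\left(4 + 7\right) - 128\right) 2 \cdot 11 = \left(11 - 128\right) 22 = \left(-117\right) 22 = -2574$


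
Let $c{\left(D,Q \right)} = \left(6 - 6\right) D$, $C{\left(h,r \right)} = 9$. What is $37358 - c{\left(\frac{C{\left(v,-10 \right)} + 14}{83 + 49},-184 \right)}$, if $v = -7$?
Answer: $37358$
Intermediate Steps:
$c{\left(D,Q \right)} = 0$ ($c{\left(D,Q \right)} = 0 D = 0$)
$37358 - c{\left(\frac{C{\left(v,-10 \right)} + 14}{83 + 49},-184 \right)} = 37358 - 0 = 37358 + 0 = 37358$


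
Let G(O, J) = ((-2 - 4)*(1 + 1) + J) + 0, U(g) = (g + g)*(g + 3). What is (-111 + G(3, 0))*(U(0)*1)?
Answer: 0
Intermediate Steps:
U(g) = 2*g*(3 + g) (U(g) = (2*g)*(3 + g) = 2*g*(3 + g))
G(O, J) = -12 + J (G(O, J) = (-6*2 + J) + 0 = (-12 + J) + 0 = -12 + J)
(-111 + G(3, 0))*(U(0)*1) = (-111 + (-12 + 0))*((2*0*(3 + 0))*1) = (-111 - 12)*((2*0*3)*1) = -0 = -123*0 = 0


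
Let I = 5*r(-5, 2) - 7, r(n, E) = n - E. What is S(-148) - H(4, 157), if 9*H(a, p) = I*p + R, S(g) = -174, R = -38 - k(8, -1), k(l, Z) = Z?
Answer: 5065/9 ≈ 562.78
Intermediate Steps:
R = -37 (R = -38 - 1*(-1) = -38 + 1 = -37)
I = -42 (I = 5*(-5 - 1*2) - 7 = 5*(-5 - 2) - 7 = 5*(-7) - 7 = -35 - 7 = -42)
H(a, p) = -37/9 - 14*p/3 (H(a, p) = (-42*p - 37)/9 = (-37 - 42*p)/9 = -37/9 - 14*p/3)
S(-148) - H(4, 157) = -174 - (-37/9 - 14/3*157) = -174 - (-37/9 - 2198/3) = -174 - 1*(-6631/9) = -174 + 6631/9 = 5065/9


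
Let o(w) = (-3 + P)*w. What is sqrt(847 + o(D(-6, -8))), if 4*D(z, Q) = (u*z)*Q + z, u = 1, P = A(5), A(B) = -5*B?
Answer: sqrt(553) ≈ 23.516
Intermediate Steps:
P = -25 (P = -5*5 = -25)
D(z, Q) = z/4 + Q*z/4 (D(z, Q) = ((1*z)*Q + z)/4 = (z*Q + z)/4 = (Q*z + z)/4 = (z + Q*z)/4 = z/4 + Q*z/4)
o(w) = -28*w (o(w) = (-3 - 25)*w = -28*w)
sqrt(847 + o(D(-6, -8))) = sqrt(847 - 7*(-6)*(1 - 8)) = sqrt(847 - 7*(-6)*(-7)) = sqrt(847 - 28*21/2) = sqrt(847 - 294) = sqrt(553)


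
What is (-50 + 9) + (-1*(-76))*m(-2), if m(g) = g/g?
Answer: 35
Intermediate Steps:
m(g) = 1
(-50 + 9) + (-1*(-76))*m(-2) = (-50 + 9) - 1*(-76)*1 = -41 + 76*1 = -41 + 76 = 35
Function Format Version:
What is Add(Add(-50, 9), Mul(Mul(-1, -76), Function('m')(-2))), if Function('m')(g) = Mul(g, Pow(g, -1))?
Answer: 35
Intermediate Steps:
Function('m')(g) = 1
Add(Add(-50, 9), Mul(Mul(-1, -76), Function('m')(-2))) = Add(Add(-50, 9), Mul(Mul(-1, -76), 1)) = Add(-41, Mul(76, 1)) = Add(-41, 76) = 35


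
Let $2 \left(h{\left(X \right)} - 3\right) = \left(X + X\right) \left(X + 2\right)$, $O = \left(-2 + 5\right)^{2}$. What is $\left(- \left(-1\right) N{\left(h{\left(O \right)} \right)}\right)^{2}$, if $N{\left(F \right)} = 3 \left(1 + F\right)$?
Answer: $95481$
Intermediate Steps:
$O = 9$ ($O = 3^{2} = 9$)
$h{\left(X \right)} = 3 + X \left(2 + X\right)$ ($h{\left(X \right)} = 3 + \frac{\left(X + X\right) \left(X + 2\right)}{2} = 3 + \frac{2 X \left(2 + X\right)}{2} = 3 + X \left(2 + X\right)$)
$N{\left(F \right)} = 3 + 3 F$
$\left(- \left(-1\right) N{\left(h{\left(O \right)} \right)}\right)^{2} = \left(- \left(-1\right) \left(3 + 3 \left(3 + 9^{2} + 2 \cdot 9\right)\right)\right)^{2} = \left(- \left(-1\right) \left(3 + 3 \left(3 + 81 + 18\right)\right)\right)^{2} = \left(- \left(-1\right) \left(3 + 3 \cdot 102\right)\right)^{2} = \left(- \left(-1\right) \left(3 + 306\right)\right)^{2} = \left(- \left(-1\right) 309\right)^{2} = \left(\left(-1\right) \left(-309\right)\right)^{2} = 309^{2} = 95481$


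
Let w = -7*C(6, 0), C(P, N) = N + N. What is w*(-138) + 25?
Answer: 25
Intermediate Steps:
C(P, N) = 2*N
w = 0 (w = -14*0 = -7*0 = 0)
w*(-138) + 25 = 0*(-138) + 25 = 0 + 25 = 25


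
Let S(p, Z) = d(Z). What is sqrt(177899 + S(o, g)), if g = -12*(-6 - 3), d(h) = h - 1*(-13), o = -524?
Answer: 6*sqrt(4945) ≈ 421.92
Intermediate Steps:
d(h) = 13 + h (d(h) = h + 13 = 13 + h)
g = 108 (g = -12*(-9) = 108)
S(p, Z) = 13 + Z
sqrt(177899 + S(o, g)) = sqrt(177899 + (13 + 108)) = sqrt(177899 + 121) = sqrt(178020) = 6*sqrt(4945)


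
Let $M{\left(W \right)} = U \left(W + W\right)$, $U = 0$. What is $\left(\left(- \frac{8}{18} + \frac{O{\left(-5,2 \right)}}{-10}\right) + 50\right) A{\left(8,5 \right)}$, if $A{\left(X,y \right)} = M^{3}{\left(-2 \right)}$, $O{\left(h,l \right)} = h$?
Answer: $0$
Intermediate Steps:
$M{\left(W \right)} = 0$ ($M{\left(W \right)} = 0 \left(W + W\right) = 0 \cdot 2 W = 0$)
$A{\left(X,y \right)} = 0$ ($A{\left(X,y \right)} = 0^{3} = 0$)
$\left(\left(- \frac{8}{18} + \frac{O{\left(-5,2 \right)}}{-10}\right) + 50\right) A{\left(8,5 \right)} = \left(\left(- \frac{8}{18} - \frac{5}{-10}\right) + 50\right) 0 = \left(\left(\left(-8\right) \frac{1}{18} - - \frac{1}{2}\right) + 50\right) 0 = \left(\left(- \frac{4}{9} + \frac{1}{2}\right) + 50\right) 0 = \left(\frac{1}{18} + 50\right) 0 = \frac{901}{18} \cdot 0 = 0$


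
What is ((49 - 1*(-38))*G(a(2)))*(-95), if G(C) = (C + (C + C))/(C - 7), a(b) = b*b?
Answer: 33060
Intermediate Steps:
a(b) = b²
G(C) = 3*C/(-7 + C) (G(C) = (C + 2*C)/(-7 + C) = (3*C)/(-7 + C) = 3*C/(-7 + C))
((49 - 1*(-38))*G(a(2)))*(-95) = ((49 - 1*(-38))*(3*2²/(-7 + 2²)))*(-95) = ((49 + 38)*(3*4/(-7 + 4)))*(-95) = (87*(3*4/(-3)))*(-95) = (87*(3*4*(-⅓)))*(-95) = (87*(-4))*(-95) = -348*(-95) = 33060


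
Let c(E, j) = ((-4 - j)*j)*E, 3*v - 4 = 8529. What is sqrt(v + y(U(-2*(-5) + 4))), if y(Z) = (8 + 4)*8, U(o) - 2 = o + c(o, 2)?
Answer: sqrt(26463)/3 ≈ 54.225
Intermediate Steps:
v = 8533/3 (v = 4/3 + (1/3)*8529 = 4/3 + 2843 = 8533/3 ≈ 2844.3)
c(E, j) = E*j*(-4 - j) (c(E, j) = (j*(-4 - j))*E = E*j*(-4 - j))
U(o) = 2 - 11*o (U(o) = 2 + (o - 1*o*2*(4 + 2)) = 2 + (o - 1*o*2*6) = 2 + (o - 12*o) = 2 - 11*o)
y(Z) = 96 (y(Z) = 12*8 = 96)
sqrt(v + y(U(-2*(-5) + 4))) = sqrt(8533/3 + 96) = sqrt(8821/3) = sqrt(26463)/3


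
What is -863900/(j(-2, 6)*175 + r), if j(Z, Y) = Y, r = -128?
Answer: -431950/461 ≈ -936.98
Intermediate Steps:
-863900/(j(-2, 6)*175 + r) = -863900/(6*175 - 128) = -863900/(1050 - 128) = -863900/922 = -863900*1/922 = -431950/461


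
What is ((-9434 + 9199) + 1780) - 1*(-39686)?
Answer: 41231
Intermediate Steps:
((-9434 + 9199) + 1780) - 1*(-39686) = (-235 + 1780) + 39686 = 1545 + 39686 = 41231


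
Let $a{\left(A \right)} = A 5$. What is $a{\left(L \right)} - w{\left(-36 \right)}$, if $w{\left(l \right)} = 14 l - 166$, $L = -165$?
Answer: $-155$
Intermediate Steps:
$w{\left(l \right)} = -166 + 14 l$
$a{\left(A \right)} = 5 A$
$a{\left(L \right)} - w{\left(-36 \right)} = 5 \left(-165\right) - \left(-166 + 14 \left(-36\right)\right) = -825 - \left(-166 - 504\right) = -825 - -670 = -825 + 670 = -155$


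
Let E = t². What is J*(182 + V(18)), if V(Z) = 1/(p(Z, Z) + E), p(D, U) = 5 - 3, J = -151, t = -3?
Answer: -302453/11 ≈ -27496.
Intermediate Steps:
p(D, U) = 2
E = 9 (E = (-3)² = 9)
V(Z) = 1/11 (V(Z) = 1/(2 + 9) = 1/11)
J*(182 + V(18)) = -151*(182 + 1/11) = -151*2003/11 = -302453/11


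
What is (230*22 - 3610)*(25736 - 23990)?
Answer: 2531700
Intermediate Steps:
(230*22 - 3610)*(25736 - 23990) = (5060 - 3610)*1746 = 1450*1746 = 2531700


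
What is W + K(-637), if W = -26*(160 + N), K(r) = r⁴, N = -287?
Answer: 164648484663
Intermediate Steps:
W = 3302 (W = -26*(160 - 287) = -26*(-127) = 3302)
W + K(-637) = 3302 + (-637)⁴ = 3302 + 164648481361 = 164648484663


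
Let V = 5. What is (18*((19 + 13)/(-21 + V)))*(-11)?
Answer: 396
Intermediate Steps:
(18*((19 + 13)/(-21 + V)))*(-11) = (18*((19 + 13)/(-21 + 5)))*(-11) = (18*(32/(-16)))*(-11) = (18*(32*(-1/16)))*(-11) = (18*(-2))*(-11) = -36*(-11) = 396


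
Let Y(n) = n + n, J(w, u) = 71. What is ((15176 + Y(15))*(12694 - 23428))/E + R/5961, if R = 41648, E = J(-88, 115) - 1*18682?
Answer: 973736707972/110940171 ≈ 8777.1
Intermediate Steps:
Y(n) = 2*n
E = -18611 (E = 71 - 1*18682 = 71 - 18682 = -18611)
((15176 + Y(15))*(12694 - 23428))/E + R/5961 = ((15176 + 2*15)*(12694 - 23428))/(-18611) + 41648/5961 = ((15176 + 30)*(-10734))*(-1/18611) + 41648*(1/5961) = (15206*(-10734))*(-1/18611) + 41648/5961 = -163221204*(-1/18611) + 41648/5961 = 163221204/18611 + 41648/5961 = 973736707972/110940171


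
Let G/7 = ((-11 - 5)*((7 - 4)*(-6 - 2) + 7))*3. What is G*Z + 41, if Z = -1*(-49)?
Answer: 279929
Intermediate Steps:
Z = 49
G = 5712 (G = 7*(((-11 - 5)*((7 - 4)*(-6 - 2) + 7))*3) = 7*(-16*(3*(-8) + 7)*3) = 7*(-16*(-24 + 7)*3) = 7*(-16*(-17)*3) = 7*(272*3) = 7*816 = 5712)
G*Z + 41 = 5712*49 + 41 = 279888 + 41 = 279929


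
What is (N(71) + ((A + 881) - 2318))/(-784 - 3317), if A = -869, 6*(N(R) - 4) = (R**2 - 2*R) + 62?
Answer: 8851/24606 ≈ 0.35971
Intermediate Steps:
N(R) = 43/3 - R/3 + R**2/6 (N(R) = 4 + ((R**2 - 2*R) + 62)/6 = 4 + (62 + R**2 - 2*R)/6 = 4 + (31/3 - R/3 + R**2/6) = 43/3 - R/3 + R**2/6)
(N(71) + ((A + 881) - 2318))/(-784 - 3317) = ((43/3 - 1/3*71 + (1/6)*71**2) + ((-869 + 881) - 2318))/(-784 - 3317) = ((43/3 - 71/3 + (1/6)*5041) + (12 - 2318))/(-4101) = ((43/3 - 71/3 + 5041/6) - 2306)*(-1/4101) = (4985/6 - 2306)*(-1/4101) = -8851/6*(-1/4101) = 8851/24606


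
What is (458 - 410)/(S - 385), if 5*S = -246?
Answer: -240/2171 ≈ -0.11055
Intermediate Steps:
S = -246/5 (S = (⅕)*(-246) = -246/5 ≈ -49.200)
(458 - 410)/(S - 385) = (458 - 410)/(-246/5 - 385) = 48/(-2171/5) = 48*(-5/2171) = -240/2171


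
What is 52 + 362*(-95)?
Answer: -34338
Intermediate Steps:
52 + 362*(-95) = 52 - 34390 = -34338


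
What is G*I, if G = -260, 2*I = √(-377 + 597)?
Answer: -260*√55 ≈ -1928.2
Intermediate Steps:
I = √55 (I = √(-377 + 597)/2 = √220/2 = (2*√55)/2 = √55 ≈ 7.4162)
G*I = -260*√55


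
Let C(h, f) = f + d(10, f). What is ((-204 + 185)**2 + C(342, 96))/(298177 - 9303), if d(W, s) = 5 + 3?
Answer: 465/288874 ≈ 0.0016097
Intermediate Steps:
d(W, s) = 8
C(h, f) = 8 + f (C(h, f) = f + 8 = 8 + f)
((-204 + 185)**2 + C(342, 96))/(298177 - 9303) = ((-204 + 185)**2 + (8 + 96))/(298177 - 9303) = ((-19)**2 + 104)/288874 = (361 + 104)*(1/288874) = 465*(1/288874) = 465/288874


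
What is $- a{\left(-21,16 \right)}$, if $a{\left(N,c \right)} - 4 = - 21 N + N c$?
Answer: $-109$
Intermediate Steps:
$a{\left(N,c \right)} = 4 - 21 N + N c$ ($a{\left(N,c \right)} = 4 + \left(- 21 N + N c\right) = 4 - 21 N + N c$)
$- a{\left(-21,16 \right)} = - (4 - -441 - 336) = - (4 + 441 - 336) = \left(-1\right) 109 = -109$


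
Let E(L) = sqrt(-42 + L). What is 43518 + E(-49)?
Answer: 43518 + I*sqrt(91) ≈ 43518.0 + 9.5394*I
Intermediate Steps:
43518 + E(-49) = 43518 + sqrt(-42 - 49) = 43518 + sqrt(-91) = 43518 + I*sqrt(91)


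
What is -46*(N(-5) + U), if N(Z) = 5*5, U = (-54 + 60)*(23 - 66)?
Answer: 10718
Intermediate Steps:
U = -258 (U = 6*(-43) = -258)
N(Z) = 25
-46*(N(-5) + U) = -46*(25 - 258) = -46*(-233) = 10718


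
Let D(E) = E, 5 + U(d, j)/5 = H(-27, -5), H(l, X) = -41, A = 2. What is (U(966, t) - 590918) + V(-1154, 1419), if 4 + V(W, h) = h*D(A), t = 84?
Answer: -588314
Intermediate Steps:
U(d, j) = -230 (U(d, j) = -25 + 5*(-41) = -25 - 205 = -230)
V(W, h) = -4 + 2*h (V(W, h) = -4 + h*2 = -4 + 2*h)
(U(966, t) - 590918) + V(-1154, 1419) = (-230 - 590918) + (-4 + 2*1419) = -591148 + (-4 + 2838) = -591148 + 2834 = -588314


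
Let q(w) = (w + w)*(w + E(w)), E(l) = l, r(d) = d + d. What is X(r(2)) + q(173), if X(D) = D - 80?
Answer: 119640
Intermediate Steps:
r(d) = 2*d
X(D) = -80 + D
q(w) = 4*w**2 (q(w) = (w + w)*(w + w) = (2*w)*(2*w) = 4*w**2)
X(r(2)) + q(173) = (-80 + 2*2) + 4*173**2 = (-80 + 4) + 4*29929 = -76 + 119716 = 119640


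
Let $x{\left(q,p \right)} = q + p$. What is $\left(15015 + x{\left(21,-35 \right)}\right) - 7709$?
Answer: $7292$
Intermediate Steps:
$x{\left(q,p \right)} = p + q$
$\left(15015 + x{\left(21,-35 \right)}\right) - 7709 = \left(15015 + \left(-35 + 21\right)\right) - 7709 = \left(15015 - 14\right) - 7709 = 15001 - 7709 = 7292$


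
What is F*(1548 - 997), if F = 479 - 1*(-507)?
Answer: 543286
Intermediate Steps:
F = 986 (F = 479 + 507 = 986)
F*(1548 - 997) = 986*(1548 - 997) = 986*551 = 543286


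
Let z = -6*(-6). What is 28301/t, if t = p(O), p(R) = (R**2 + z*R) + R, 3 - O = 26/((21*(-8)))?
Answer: 199691856/893845 ≈ 223.41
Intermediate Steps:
z = 36
O = 265/84 (O = 3 - 26/(21*(-8)) = 3 - 26/(-168) = 3 - 26*(-1)/168 = 3 - 1*(-13/84) = 3 + 13/84 = 265/84 ≈ 3.1548)
p(R) = R**2 + 37*R (p(R) = (R**2 + 36*R) + R = R**2 + 37*R)
t = 893845/7056 (t = 265*(37 + 265/84)/84 = (265/84)*(3373/84) = 893845/7056 ≈ 126.68)
28301/t = 28301/(893845/7056) = 28301*(7056/893845) = 199691856/893845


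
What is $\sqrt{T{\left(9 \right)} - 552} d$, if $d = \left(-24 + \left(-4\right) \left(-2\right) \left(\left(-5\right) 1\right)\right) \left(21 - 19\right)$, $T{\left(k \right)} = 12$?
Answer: $- 768 i \sqrt{15} \approx - 2974.5 i$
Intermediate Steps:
$d = -128$ ($d = \left(-24 + 8 \left(-5\right)\right) 2 = \left(-24 - 40\right) 2 = \left(-64\right) 2 = -128$)
$\sqrt{T{\left(9 \right)} - 552} d = \sqrt{12 - 552} \left(-128\right) = \sqrt{-540} \left(-128\right) = 6 i \sqrt{15} \left(-128\right) = - 768 i \sqrt{15}$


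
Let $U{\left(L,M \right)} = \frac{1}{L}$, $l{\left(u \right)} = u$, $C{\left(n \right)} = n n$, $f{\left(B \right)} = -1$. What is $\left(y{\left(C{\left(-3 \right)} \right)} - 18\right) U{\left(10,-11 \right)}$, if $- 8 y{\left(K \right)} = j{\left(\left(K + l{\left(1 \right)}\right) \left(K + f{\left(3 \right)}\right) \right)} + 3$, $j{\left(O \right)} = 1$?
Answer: $- \frac{37}{20} \approx -1.85$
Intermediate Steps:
$C{\left(n \right)} = n^{2}$
$y{\left(K \right)} = - \frac{1}{2}$ ($y{\left(K \right)} = - \frac{1 + 3}{8} = \left(- \frac{1}{8}\right) 4 = - \frac{1}{2}$)
$\left(y{\left(C{\left(-3 \right)} \right)} - 18\right) U{\left(10,-11 \right)} = \frac{- \frac{1}{2} - 18}{10} = \left(- \frac{37}{2}\right) \frac{1}{10} = - \frac{37}{20}$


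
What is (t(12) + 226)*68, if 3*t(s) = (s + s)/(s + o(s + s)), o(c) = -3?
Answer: 138856/9 ≈ 15428.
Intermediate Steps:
t(s) = 2*s/(3*(-3 + s)) (t(s) = ((s + s)/(s - 3))/3 = ((2*s)/(-3 + s))/3 = (2*s/(-3 + s))/3 = 2*s/(3*(-3 + s)))
(t(12) + 226)*68 = ((⅔)*12/(-3 + 12) + 226)*68 = ((⅔)*12/9 + 226)*68 = ((⅔)*12*(⅑) + 226)*68 = (8/9 + 226)*68 = (2042/9)*68 = 138856/9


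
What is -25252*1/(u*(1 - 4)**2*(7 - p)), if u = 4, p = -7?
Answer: -6313/126 ≈ -50.103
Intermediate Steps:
-25252*1/(u*(1 - 4)**2*(7 - p)) = -25252*1/(4*(1 - 4)**2*(7 - 1*(-7))) = -25252*1/(36*(7 + 7)) = -25252/((9*14)*4) = -25252/(126*4) = -25252/504 = -25252*1/504 = -6313/126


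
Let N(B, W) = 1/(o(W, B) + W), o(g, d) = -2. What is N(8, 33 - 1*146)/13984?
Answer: -1/1608160 ≈ -6.2183e-7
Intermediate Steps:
N(B, W) = 1/(-2 + W)
N(8, 33 - 1*146)/13984 = 1/((-2 + (33 - 1*146))*13984) = (1/13984)/(-2 + (33 - 146)) = (1/13984)/(-2 - 113) = (1/13984)/(-115) = -1/115*1/13984 = -1/1608160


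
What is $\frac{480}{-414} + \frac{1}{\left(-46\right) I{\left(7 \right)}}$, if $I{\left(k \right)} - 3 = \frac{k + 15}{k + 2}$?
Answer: $- \frac{7867}{6762} \approx -1.1634$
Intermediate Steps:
$I{\left(k \right)} = 3 + \frac{15 + k}{2 + k}$ ($I{\left(k \right)} = 3 + \frac{k + 15}{k + 2} = 3 + \frac{15 + k}{2 + k}$)
$\frac{480}{-414} + \frac{1}{\left(-46\right) I{\left(7 \right)}} = \frac{480}{-414} + \frac{1}{\left(-46\right) \frac{21 + 4 \cdot 7}{2 + 7}} = 480 \left(- \frac{1}{414}\right) - \frac{1}{46 \frac{21 + 28}{9}} = - \frac{80}{69} - \frac{1}{46 \cdot \frac{1}{9} \cdot 49} = - \frac{80}{69} - \frac{1}{46 \cdot \frac{49}{9}} = - \frac{80}{69} - \frac{9}{2254} = - \frac{7867}{6762}$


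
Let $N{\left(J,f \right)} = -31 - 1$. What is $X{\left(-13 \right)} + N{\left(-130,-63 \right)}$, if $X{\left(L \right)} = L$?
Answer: $-45$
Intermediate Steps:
$N{\left(J,f \right)} = -32$
$X{\left(-13 \right)} + N{\left(-130,-63 \right)} = -13 - 32 = -45$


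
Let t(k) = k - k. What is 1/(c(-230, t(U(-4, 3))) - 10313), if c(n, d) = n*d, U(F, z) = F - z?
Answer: -1/10313 ≈ -9.6965e-5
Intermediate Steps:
t(k) = 0
c(n, d) = d*n
1/(c(-230, t(U(-4, 3))) - 10313) = 1/(0*(-230) - 10313) = 1/(0 - 10313) = 1/(-10313) = -1/10313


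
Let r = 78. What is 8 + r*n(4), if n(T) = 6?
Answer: 476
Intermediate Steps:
8 + r*n(4) = 8 + 78*6 = 8 + 468 = 476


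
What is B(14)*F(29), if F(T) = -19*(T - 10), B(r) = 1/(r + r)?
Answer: -361/28 ≈ -12.893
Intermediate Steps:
B(r) = 1/(2*r)
F(T) = 190 - 19*T (F(T) = -19*(-10 + T) = 190 - 19*T)
B(14)*F(29) = ((½)/14)*(190 - 19*29) = ((½)*(1/14))*(190 - 551) = (1/28)*(-361) = -361/28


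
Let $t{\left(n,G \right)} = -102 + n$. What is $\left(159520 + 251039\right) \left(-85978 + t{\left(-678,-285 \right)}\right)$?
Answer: $-35619277722$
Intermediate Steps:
$\left(159520 + 251039\right) \left(-85978 + t{\left(-678,-285 \right)}\right) = \left(159520 + 251039\right) \left(-85978 - 780\right) = 410559 \left(-85978 - 780\right) = 410559 \left(-86758\right) = -35619277722$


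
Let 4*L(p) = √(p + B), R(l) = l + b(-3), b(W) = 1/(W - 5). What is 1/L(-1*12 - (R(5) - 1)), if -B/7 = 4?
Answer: -8*I*√78/117 ≈ -0.60388*I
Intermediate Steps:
b(W) = 1/(-5 + W)
B = -28 (B = -7*4 = -28)
R(l) = -⅛ + l (R(l) = l + 1/(-5 - 3) = l + 1/(-8) = l - ⅛ = -⅛ + l)
L(p) = √(-28 + p)/4 (L(p) = √(p - 28)/4 = √(-28 + p)/4)
1/L(-1*12 - (R(5) - 1)) = 1/(√(-28 + (-1*12 - ((-⅛ + 5) - 1)))/4) = 1/(√(-28 + (-12 - (39/8 - 1)))/4) = 1/(√(-28 + (-12 - 1*31/8))/4) = 1/(√(-28 + (-12 - 31/8))/4) = 1/(√(-28 - 127/8)/4) = 1/(√(-351/8)/4) = 1/((3*I*√78/4)/4) = 1/(3*I*√78/16) = -8*I*√78/117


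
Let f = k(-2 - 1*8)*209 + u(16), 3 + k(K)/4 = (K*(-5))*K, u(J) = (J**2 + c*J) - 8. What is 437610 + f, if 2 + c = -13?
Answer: 17110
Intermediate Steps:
c = -15 (c = -2 - 13 = -15)
u(J) = -8 + J**2 - 15*J (u(J) = (J**2 - 15*J) - 8 = -8 + J**2 - 15*J)
k(K) = -12 - 20*K**2 (k(K) = -12 + 4*((K*(-5))*K) = -12 + 4*((-5*K)*K) = -12 + 4*(-5*K**2) = -12 - 20*K**2)
f = -420500 (f = (-12 - 20*(-2 - 1*8)**2)*209 + (-8 + 16**2 - 15*16) = (-12 - 20*(-2 - 8)**2)*209 + (-8 + 256 - 240) = (-12 - 20*(-10)**2)*209 + 8 = (-12 - 20*100)*209 + 8 = (-12 - 2000)*209 + 8 = -2012*209 + 8 = -420508 + 8 = -420500)
437610 + f = 437610 - 420500 = 17110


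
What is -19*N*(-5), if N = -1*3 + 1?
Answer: -190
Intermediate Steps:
N = -2 (N = -3 + 1 = -2)
-19*N*(-5) = -19*(-2)*(-5) = 38*(-5) = -190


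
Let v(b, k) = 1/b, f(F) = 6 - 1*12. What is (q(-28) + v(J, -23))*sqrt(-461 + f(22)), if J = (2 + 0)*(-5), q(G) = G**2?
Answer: 7839*I*sqrt(467)/10 ≈ 16940.0*I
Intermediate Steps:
f(F) = -6 (f(F) = 6 - 12 = -6)
J = -10 (J = 2*(-5) = -10)
(q(-28) + v(J, -23))*sqrt(-461 + f(22)) = ((-28)**2 + 1/(-10))*sqrt(-461 - 6) = (784 - 1/10)*sqrt(-467) = 7839*(I*sqrt(467))/10 = 7839*I*sqrt(467)/10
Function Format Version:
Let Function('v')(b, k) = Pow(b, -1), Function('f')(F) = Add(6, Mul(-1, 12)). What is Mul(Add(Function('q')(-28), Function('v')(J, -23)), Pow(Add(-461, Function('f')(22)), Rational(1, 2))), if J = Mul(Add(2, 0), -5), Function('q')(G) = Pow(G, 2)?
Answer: Mul(Rational(7839, 10), I, Pow(467, Rational(1, 2))) ≈ Mul(16940., I)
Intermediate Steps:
Function('f')(F) = -6 (Function('f')(F) = Add(6, -12) = -6)
J = -10 (J = Mul(2, -5) = -10)
Mul(Add(Function('q')(-28), Function('v')(J, -23)), Pow(Add(-461, Function('f')(22)), Rational(1, 2))) = Mul(Add(Pow(-28, 2), Pow(-10, -1)), Pow(Add(-461, -6), Rational(1, 2))) = Mul(Add(784, Rational(-1, 10)), Pow(-467, Rational(1, 2))) = Mul(Rational(7839, 10), Mul(I, Pow(467, Rational(1, 2)))) = Mul(Rational(7839, 10), I, Pow(467, Rational(1, 2)))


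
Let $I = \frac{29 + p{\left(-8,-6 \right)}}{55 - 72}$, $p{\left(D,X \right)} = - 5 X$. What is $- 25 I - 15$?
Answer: $\frac{1220}{17} \approx 71.765$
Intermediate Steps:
$I = - \frac{59}{17}$ ($I = \frac{29 - -30}{55 - 72} = \frac{29 + 30}{-17} = 59 \left(- \frac{1}{17}\right) = - \frac{59}{17} \approx -3.4706$)
$- 25 I - 15 = \left(-25\right) \left(- \frac{59}{17}\right) - 15 = \frac{1475}{17} - 15 = \frac{1220}{17}$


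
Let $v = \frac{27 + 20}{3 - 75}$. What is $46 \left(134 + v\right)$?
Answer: $\frac{220823}{36} \approx 6134.0$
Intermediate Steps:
$v = - \frac{47}{72}$ ($v = \frac{47}{-72} = 47 \left(- \frac{1}{72}\right) = - \frac{47}{72} \approx -0.65278$)
$46 \left(134 + v\right) = 46 \left(134 - \frac{47}{72}\right) = 46 \cdot \frac{9601}{72} = \frac{220823}{36}$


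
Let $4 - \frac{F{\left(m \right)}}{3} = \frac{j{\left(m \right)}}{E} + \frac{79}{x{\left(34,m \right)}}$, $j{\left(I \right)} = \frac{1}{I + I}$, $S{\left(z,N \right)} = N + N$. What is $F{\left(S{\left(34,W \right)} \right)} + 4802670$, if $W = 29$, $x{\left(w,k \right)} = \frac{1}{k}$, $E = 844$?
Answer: $\frac{468855990141}{97904} \approx 4.7889 \cdot 10^{6}$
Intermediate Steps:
$S{\left(z,N \right)} = 2 N$
$j{\left(I \right)} = \frac{1}{2 I}$
$F{\left(m \right)} = 12 - 237 m - \frac{3}{1688 m}$ ($F{\left(m \right)} = 12 - 3 \left(\frac{\frac{1}{2} \frac{1}{m}}{844} + \frac{79}{\frac{1}{m}}\right) = 12 - 3 \left(\frac{1}{2 m} \frac{1}{844} + 79 m\right) = 12 - 3 \left(\frac{1}{1688 m} + 79 m\right) = 12 - 3 \left(79 m + \frac{1}{1688 m}\right) = 12 - \left(237 m + \frac{3}{1688 m}\right) = 12 - 237 m - \frac{3}{1688 m}$)
$F{\left(S{\left(34,W \right)} \right)} + 4802670 = \left(12 - 237 \cdot 2 \cdot 29 - \frac{3}{1688 \cdot 2 \cdot 29}\right) + 4802670 = \left(12 - 13746 - \frac{3}{1688 \cdot 58}\right) + 4802670 = \left(12 - 13746 - \frac{3}{97904}\right) + 4802670 = - \frac{1344613539}{97904} + 4802670 = \frac{468855990141}{97904}$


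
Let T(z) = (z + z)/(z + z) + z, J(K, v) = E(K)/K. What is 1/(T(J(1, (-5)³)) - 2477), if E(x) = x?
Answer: -1/2475 ≈ -0.00040404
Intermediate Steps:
J(K, v) = 1 (J(K, v) = K/K = 1)
T(z) = 1 + z (T(z) = (2*z)/((2*z)) + z = (2*z)*(1/(2*z)) + z = 1 + z)
1/(T(J(1, (-5)³)) - 2477) = 1/((1 + 1) - 2477) = 1/(2 - 2477) = 1/(-2475) = -1/2475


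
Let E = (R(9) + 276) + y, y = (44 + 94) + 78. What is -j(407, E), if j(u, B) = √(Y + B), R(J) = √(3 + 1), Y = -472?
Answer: -√22 ≈ -4.6904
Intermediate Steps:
R(J) = 2 (R(J) = √4 = 2)
y = 216 (y = 138 + 78 = 216)
E = 494 (E = (2 + 276) + 216 = 278 + 216 = 494)
j(u, B) = √(-472 + B)
-j(407, E) = -√(-472 + 494) = -√22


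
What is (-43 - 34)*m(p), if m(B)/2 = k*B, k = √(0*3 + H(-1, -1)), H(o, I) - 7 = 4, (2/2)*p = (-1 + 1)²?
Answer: 0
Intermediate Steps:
p = 0 (p = (-1 + 1)² = 0² = 0)
H(o, I) = 11 (H(o, I) = 7 + 4 = 11)
k = √11 (k = √(0*3 + 11) = √(0 + 11) = √11 ≈ 3.3166)
m(B) = 2*B*√11 (m(B) = 2*(√11*B) = 2*(B*√11) = 2*B*√11)
(-43 - 34)*m(p) = (-43 - 34)*(2*0*√11) = -77*0 = 0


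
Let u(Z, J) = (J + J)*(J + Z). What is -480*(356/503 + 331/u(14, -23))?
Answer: -25110160/34707 ≈ -723.49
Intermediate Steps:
u(Z, J) = 2*J*(J + Z) (u(Z, J) = (2*J)*(J + Z) = 2*J*(J + Z))
-480*(356/503 + 331/u(14, -23)) = -480*(356/503 + 331/((2*(-23)*(-23 + 14)))) = -480*(356*(1/503) + 331/((2*(-23)*(-9)))) = -480*(356/503 + 331/414) = -480*313877/208242 = -25110160/34707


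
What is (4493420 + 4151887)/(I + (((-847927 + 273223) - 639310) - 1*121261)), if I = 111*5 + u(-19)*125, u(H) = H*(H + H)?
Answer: -8645307/1244470 ≈ -6.9470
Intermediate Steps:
u(H) = 2*H² (u(H) = H*(2*H) = 2*H²)
I = 90805 (I = 111*5 + (2*(-19)²)*125 = 555 + (2*361)*125 = 555 + 722*125 = 555 + 90250 = 90805)
(4493420 + 4151887)/(I + (((-847927 + 273223) - 639310) - 1*121261)) = (4493420 + 4151887)/(90805 + (((-847927 + 273223) - 639310) - 1*121261)) = 8645307/(90805 + ((-574704 - 639310) - 121261)) = 8645307/(90805 + (-1214014 - 121261)) = 8645307/(90805 - 1335275) = 8645307/(-1244470) = 8645307*(-1/1244470) = -8645307/1244470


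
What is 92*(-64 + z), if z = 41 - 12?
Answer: -3220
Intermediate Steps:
z = 29
92*(-64 + z) = 92*(-64 + 29) = 92*(-35) = -3220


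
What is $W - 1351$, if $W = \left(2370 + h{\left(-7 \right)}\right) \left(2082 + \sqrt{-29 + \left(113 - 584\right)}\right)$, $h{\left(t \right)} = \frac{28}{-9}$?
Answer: $\frac{14779535}{3} + \frac{213020 i \sqrt{5}}{9} \approx 4.9265 \cdot 10^{6} + 52925.0 i$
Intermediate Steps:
$h{\left(t \right)} = - \frac{28}{9}$ ($h{\left(t \right)} = 28 \left(- \frac{1}{9}\right) = - \frac{28}{9}$)
$W = \frac{14783588}{3} + \frac{213020 i \sqrt{5}}{9}$ ($W = \left(2370 - \frac{28}{9}\right) \left(2082 + \sqrt{-29 + \left(113 - 584\right)}\right) = \frac{21302 \left(2082 + \sqrt{-29 - 471}\right)}{9} = \frac{21302 \left(2082 + \sqrt{-500}\right)}{9} = \frac{21302 \left(2082 + 10 i \sqrt{5}\right)}{9} = \frac{14783588}{3} + \frac{213020 i \sqrt{5}}{9} \approx 4.9279 \cdot 10^{6} + 52925.0 i$)
$W - 1351 = \left(\frac{14783588}{3} + \frac{213020 i \sqrt{5}}{9}\right) - 1351 = \frac{14779535}{3} + \frac{213020 i \sqrt{5}}{9}$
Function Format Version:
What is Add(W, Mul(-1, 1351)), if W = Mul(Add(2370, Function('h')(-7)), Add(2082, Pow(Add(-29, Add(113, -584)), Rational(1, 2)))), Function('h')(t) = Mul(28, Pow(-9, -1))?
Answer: Add(Rational(14779535, 3), Mul(Rational(213020, 9), I, Pow(5, Rational(1, 2)))) ≈ Add(4.9265e+6, Mul(52925., I))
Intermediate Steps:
Function('h')(t) = Rational(-28, 9) (Function('h')(t) = Mul(28, Rational(-1, 9)) = Rational(-28, 9))
W = Add(Rational(14783588, 3), Mul(Rational(213020, 9), I, Pow(5, Rational(1, 2)))) (W = Mul(Add(2370, Rational(-28, 9)), Add(2082, Pow(Add(-29, Add(113, -584)), Rational(1, 2)))) = Mul(Rational(21302, 9), Add(2082, Pow(Add(-29, -471), Rational(1, 2)))) = Mul(Rational(21302, 9), Add(2082, Pow(-500, Rational(1, 2)))) = Mul(Rational(21302, 9), Add(2082, Mul(10, I, Pow(5, Rational(1, 2))))) = Add(Rational(14783588, 3), Mul(Rational(213020, 9), I, Pow(5, Rational(1, 2)))) ≈ Add(4.9279e+6, Mul(52925., I)))
Add(W, Mul(-1, 1351)) = Add(Add(Rational(14783588, 3), Mul(Rational(213020, 9), I, Pow(5, Rational(1, 2)))), Mul(-1, 1351)) = Add(Add(Rational(14783588, 3), Mul(Rational(213020, 9), I, Pow(5, Rational(1, 2)))), -1351) = Add(Rational(14779535, 3), Mul(Rational(213020, 9), I, Pow(5, Rational(1, 2))))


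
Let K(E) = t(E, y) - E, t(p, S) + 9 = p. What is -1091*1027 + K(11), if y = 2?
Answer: -1120466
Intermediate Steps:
t(p, S) = -9 + p
K(E) = -9 (K(E) = (-9 + E) - E = -9)
-1091*1027 + K(11) = -1091*1027 - 9 = -1120457 - 9 = -1120466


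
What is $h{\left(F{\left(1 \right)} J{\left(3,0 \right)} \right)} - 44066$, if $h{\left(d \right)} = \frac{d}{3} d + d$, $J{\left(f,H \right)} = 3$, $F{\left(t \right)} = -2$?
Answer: $-44060$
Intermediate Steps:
$h{\left(d \right)} = d + \frac{d^{2}}{3}$ ($h{\left(d \right)} = d \frac{1}{3} d + d = \frac{d}{3} d + d = \frac{d^{2}}{3} + d = d + \frac{d^{2}}{3}$)
$h{\left(F{\left(1 \right)} J{\left(3,0 \right)} \right)} - 44066 = \frac{\left(-2\right) 3 \left(3 - 6\right)}{3} - 44066 = \frac{1}{3} \left(-6\right) \left(3 - 6\right) - 44066 = \frac{1}{3} \left(-6\right) \left(-3\right) - 44066 = 6 - 44066 = -44060$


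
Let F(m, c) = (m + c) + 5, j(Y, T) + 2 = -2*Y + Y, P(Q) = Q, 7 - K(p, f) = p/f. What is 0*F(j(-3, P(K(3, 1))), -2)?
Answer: 0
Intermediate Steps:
K(p, f) = 7 - p/f
j(Y, T) = -2 - Y (j(Y, T) = -2 + (-2*Y + Y) = -2 - Y)
F(m, c) = 5 + c + m (F(m, c) = (c + m) + 5 = 5 + c + m)
0*F(j(-3, P(K(3, 1))), -2) = 0*(5 - 2 + (-2 - 1*(-3))) = 0*(5 - 2 + (-2 + 3)) = 0*(5 - 2 + 1) = 0*4 = 0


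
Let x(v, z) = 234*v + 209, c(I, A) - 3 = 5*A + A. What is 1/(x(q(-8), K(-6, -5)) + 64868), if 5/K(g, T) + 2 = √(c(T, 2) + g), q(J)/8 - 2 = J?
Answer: 1/53845 ≈ 1.8572e-5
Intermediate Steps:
q(J) = 16 + 8*J
c(I, A) = 3 + 6*A (c(I, A) = 3 + (5*A + A) = 3 + 6*A)
K(g, T) = 5/(-2 + √(15 + g)) (K(g, T) = 5/(-2 + √((3 + 6*2) + g)) = 5/(-2 + √((3 + 12) + g)) = 5/(-2 + √(15 + g)))
x(v, z) = 209 + 234*v
1/(x(q(-8), K(-6, -5)) + 64868) = 1/((209 + 234*(16 + 8*(-8))) + 64868) = 1/((209 + 234*(16 - 64)) + 64868) = 1/((209 + 234*(-48)) + 64868) = 1/((209 - 11232) + 64868) = 1/(-11023 + 64868) = 1/53845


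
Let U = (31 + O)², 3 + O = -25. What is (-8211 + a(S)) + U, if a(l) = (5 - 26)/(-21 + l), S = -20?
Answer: -336261/41 ≈ -8201.5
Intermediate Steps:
O = -28 (O = -3 - 25 = -28)
U = 9 (U = (31 - 28)² = 3² = 9)
a(l) = -21/(-21 + l)
(-8211 + a(S)) + U = (-8211 - 21/(-21 - 20)) + 9 = (-8211 - 21/(-41)) + 9 = (-8211 - 21*(-1/41)) + 9 = (-8211 + 21/41) + 9 = -336630/41 + 9 = -336261/41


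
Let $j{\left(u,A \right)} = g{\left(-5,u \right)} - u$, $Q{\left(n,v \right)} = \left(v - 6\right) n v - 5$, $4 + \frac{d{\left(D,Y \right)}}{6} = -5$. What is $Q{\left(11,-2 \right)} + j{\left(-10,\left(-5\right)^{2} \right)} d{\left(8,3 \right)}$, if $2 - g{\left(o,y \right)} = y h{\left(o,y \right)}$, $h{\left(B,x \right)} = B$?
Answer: $2223$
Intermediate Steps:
$d{\left(D,Y \right)} = -54$ ($d{\left(D,Y \right)} = -24 + 6 \left(-5\right) = -24 - 30 = -54$)
$g{\left(o,y \right)} = 2 - o y$ ($g{\left(o,y \right)} = 2 - y o = 2 - o y$)
$Q{\left(n,v \right)} = -5 + n v \left(-6 + v\right)$ ($Q{\left(n,v \right)} = \left(-6 + v\right) n v - 5 = n \left(-6 + v\right) v - 5 = n v \left(-6 + v\right) - 5 = -5 + n v \left(-6 + v\right)$)
$j{\left(u,A \right)} = 2 + 4 u$ ($j{\left(u,A \right)} = \left(2 - - 5 u\right) - u = \left(2 + 5 u\right) - u = 2 + 4 u$)
$Q{\left(11,-2 \right)} + j{\left(-10,\left(-5\right)^{2} \right)} d{\left(8,3 \right)} = \left(-5 + 11 \left(-2\right)^{2} - 66 \left(-2\right)\right) + \left(2 + 4 \left(-10\right)\right) \left(-54\right) = \left(-5 + 11 \cdot 4 + 132\right) + \left(2 - 40\right) \left(-54\right) = \left(-5 + 44 + 132\right) - -2052 = 171 + 2052 = 2223$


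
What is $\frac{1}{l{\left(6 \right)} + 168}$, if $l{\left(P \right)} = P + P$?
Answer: $\frac{1}{180} \approx 0.0055556$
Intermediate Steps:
$l{\left(P \right)} = 2 P$
$\frac{1}{l{\left(6 \right)} + 168} = \frac{1}{2 \cdot 6 + 168} = \frac{1}{12 + 168} = \frac{1}{180}$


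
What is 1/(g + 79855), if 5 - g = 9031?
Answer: 1/70829 ≈ 1.4119e-5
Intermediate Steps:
g = -9026 (g = 5 - 1*9031 = 5 - 9031 = -9026)
1/(g + 79855) = 1/(-9026 + 79855) = 1/70829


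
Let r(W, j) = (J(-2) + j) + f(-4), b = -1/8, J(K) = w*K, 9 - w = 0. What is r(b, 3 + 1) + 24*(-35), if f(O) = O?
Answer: -858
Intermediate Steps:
w = 9 (w = 9 - 1*0 = 9 + 0 = 9)
J(K) = 9*K
b = -⅛ (b = -1*⅛ = -⅛ ≈ -0.12500)
r(W, j) = -22 + j (r(W, j) = (9*(-2) + j) - 4 = (-18 + j) - 4 = -22 + j)
r(b, 3 + 1) + 24*(-35) = (-22 + (3 + 1)) + 24*(-35) = (-22 + 4) - 840 = -18 - 840 = -858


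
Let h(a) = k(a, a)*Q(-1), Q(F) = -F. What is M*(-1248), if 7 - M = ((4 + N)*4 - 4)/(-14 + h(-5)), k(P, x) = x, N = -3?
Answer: -8736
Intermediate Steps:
h(a) = a (h(a) = a*(-1*(-1)) = a*1 = a)
M = 7 (M = 7 - ((4 - 3)*4 - 4)/(-14 - 5) = 7 - (1*4 - 4)/(-19) = 7 - (4 - 4)*(-1)/19 = 7 - 0*(-1)/19 = 7 - 1*0 = 7 + 0 = 7)
M*(-1248) = 7*(-1248) = -8736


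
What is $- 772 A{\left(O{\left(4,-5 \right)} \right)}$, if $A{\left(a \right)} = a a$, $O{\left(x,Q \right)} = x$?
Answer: $-12352$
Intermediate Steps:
$A{\left(a \right)} = a^{2}$
$- 772 A{\left(O{\left(4,-5 \right)} \right)} = - 772 \cdot 4^{2} = \left(-772\right) 16 = -12352$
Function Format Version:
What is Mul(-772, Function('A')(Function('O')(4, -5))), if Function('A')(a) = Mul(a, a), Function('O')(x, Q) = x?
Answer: -12352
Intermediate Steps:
Function('A')(a) = Pow(a, 2)
Mul(-772, Function('A')(Function('O')(4, -5))) = Mul(-772, Pow(4, 2)) = Mul(-772, 16) = -12352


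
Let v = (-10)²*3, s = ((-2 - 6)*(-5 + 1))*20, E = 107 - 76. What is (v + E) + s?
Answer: 971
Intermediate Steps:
E = 31
s = 640 (s = -8*(-4)*20 = 32*20 = 640)
v = 300 (v = 100*3 = 300)
(v + E) + s = (300 + 31) + 640 = 331 + 640 = 971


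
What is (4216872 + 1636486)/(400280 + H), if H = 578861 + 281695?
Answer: 2926679/630418 ≈ 4.6424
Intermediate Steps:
H = 860556
(4216872 + 1636486)/(400280 + H) = (4216872 + 1636486)/(400280 + 860556) = 5853358/1260836 = 5853358*(1/1260836) = 2926679/630418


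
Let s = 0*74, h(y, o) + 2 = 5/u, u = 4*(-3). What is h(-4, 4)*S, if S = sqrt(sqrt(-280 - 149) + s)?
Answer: -29*429**(1/4)*sqrt(I)/12 ≈ -7.7771 - 7.7771*I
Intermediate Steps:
u = -12
h(y, o) = -29/12 (h(y, o) = -2 + 5/(-12) = -2 + 5*(-1/12) = -2 - 5/12 = -29/12)
s = 0
S = 429**(1/4)*sqrt(I) (S = sqrt(sqrt(-280 - 149) + 0) = sqrt(sqrt(-429) + 0) = sqrt(I*sqrt(429) + 0) = sqrt(I*sqrt(429)) = 429**(1/4)*sqrt(I) ≈ 3.2181 + 3.2181*I)
h(-4, 4)*S = -29*429**(1/4)*sqrt(I)/12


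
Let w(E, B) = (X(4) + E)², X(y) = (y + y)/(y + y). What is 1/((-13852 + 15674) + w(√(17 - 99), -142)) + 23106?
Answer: (-40227547*I + 46212*√82)/(-1741*I + 2*√82) ≈ 23106.0 - 5.9605e-6*I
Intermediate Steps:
X(y) = 1 (X(y) = (2*y)/((2*y)) = (2*y)*(1/(2*y)) = 1)
w(E, B) = (1 + E)²
1/((-13852 + 15674) + w(√(17 - 99), -142)) + 23106 = 1/((-13852 + 15674) + (1 + √(17 - 99))²) + 23106 = 1/(1822 + (1 + √(-82))²) + 23106 = 1/(1822 + (1 + I*√82)²) + 23106 = 23106 + 1/(1822 + (1 + I*√82)²)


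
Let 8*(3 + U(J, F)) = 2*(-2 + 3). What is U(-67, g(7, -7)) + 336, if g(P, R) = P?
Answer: 1333/4 ≈ 333.25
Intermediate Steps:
U(J, F) = -11/4 (U(J, F) = -3 + (2*(-2 + 3))/8 = -3 + (2*1)/8 = -3 + (⅛)*2 = -3 + ¼ = -11/4)
U(-67, g(7, -7)) + 336 = -11/4 + 336 = 1333/4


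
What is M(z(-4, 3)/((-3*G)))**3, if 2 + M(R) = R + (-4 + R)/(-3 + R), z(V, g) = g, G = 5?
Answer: -357911/512000 ≈ -0.69905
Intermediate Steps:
M(R) = -2 + R + (-4 + R)/(-3 + R) (M(R) = -2 + (R + (-4 + R)/(-3 + R)) = -2 + R + (-4 + R)/(-3 + R))
M(z(-4, 3)/((-3*G)))**3 = ((2 + (3/((-3*5)))**2 - 12/((-3*5)))/(-3 + 3/((-3*5))))**3 = ((2 + (3/(-15))**2 - 12/(-15))/(-3 + 3/(-15)))**3 = ((2 + (3*(-1/15))**2 - 12*(-1)/15)/(-3 + 3*(-1/15)))**3 = ((2 + (-1/5)**2 - 4*(-1/5))/(-3 - 1/5))**3 = ((2 + 1/25 + 4/5)/(-16/5))**3 = (-5/16*71/25)**3 = (-71/80)**3 = -357911/512000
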